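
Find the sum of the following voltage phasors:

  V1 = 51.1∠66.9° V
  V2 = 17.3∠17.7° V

Step 1 — Convert each phasor to rectangular form:
  V1 = 51.1·(cos(66.9°) + j·sin(66.9°)) = 20.05 + j47 V
  V2 = 17.3·(cos(17.7°) + j·sin(17.7°)) = 16.48 + j5.26 V
Step 2 — Sum components: V_total = 36.53 + j52.26 V.
Step 3 — Convert to polar: |V_total| = 63.76 V, ∠V_total = 55.0°.

V_total = 63.76∠55.0° V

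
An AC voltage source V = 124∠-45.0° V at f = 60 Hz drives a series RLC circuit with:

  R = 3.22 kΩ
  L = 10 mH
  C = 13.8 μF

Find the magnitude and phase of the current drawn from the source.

Step 1 — Angular frequency: ω = 2π·f = 2π·60 = 377 rad/s.
Step 2 — Component impedances:
  R: Z = R = 3220 Ω
  L: Z = jωL = j·377·0.01 = 0 + j3.77 Ω
  C: Z = 1/(jωC) = -j/(ω·C) = 0 - j192.2 Ω
Step 3 — Series combination: Z_total = R + L + C = 3220 - j188.4 Ω = 3226∠-3.3° Ω.
Step 4 — Source phasor: V = 124∠-45.0° V = 87.68 - j87.68 V.
Step 5 — Ohm's law: I = V / Z_total = (87.68 - j87.68) / (3220 - j188.4) = 0.02873 - j0.02555 A.
Step 6 — Convert to polar: |I| = 0.03844 A, ∠I = -41.7°.

I = 0.03844∠-41.7° A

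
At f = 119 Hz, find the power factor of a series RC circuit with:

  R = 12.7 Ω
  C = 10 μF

Step 1 — Angular frequency: ω = 2π·f = 2π·119 = 747.7 rad/s.
Step 2 — Component impedances:
  R: Z = R = 12.7 Ω
  C: Z = 1/(jωC) = -j/(ω·C) = 0 - j133.7 Ω
Step 3 — Series combination: Z_total = R + C = 12.7 - j133.7 Ω = 134.3∠-84.6° Ω.
Step 4 — Power factor: PF = cos(φ) = Re(Z)/|Z| = 12.7/134.35 = 0.09453.
Step 5 — Type: Im(Z) = -133.7 ⇒ leading (phase φ = -84.6°).

PF = 0.09453 (leading, φ = -84.6°)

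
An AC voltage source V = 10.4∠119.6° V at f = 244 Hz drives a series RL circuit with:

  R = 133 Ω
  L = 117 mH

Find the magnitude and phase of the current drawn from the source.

Step 1 — Angular frequency: ω = 2π·f = 2π·244 = 1533 rad/s.
Step 2 — Component impedances:
  R: Z = R = 133 Ω
  L: Z = jωL = j·1533·0.117 = 0 + j179.4 Ω
Step 3 — Series combination: Z_total = R + L = 133 + j179.4 Ω = 223.3∠53.4° Ω.
Step 4 — Source phasor: V = 10.4∠119.6° V = -5.137 + j9.043 V.
Step 5 — Ohm's law: I = V / Z_total = (-5.137 + j9.043) / (133 + j179.4) = 0.01883 + j0.0426 A.
Step 6 — Convert to polar: |I| = 0.04657 A, ∠I = 66.2°.

I = 0.04657∠66.2° A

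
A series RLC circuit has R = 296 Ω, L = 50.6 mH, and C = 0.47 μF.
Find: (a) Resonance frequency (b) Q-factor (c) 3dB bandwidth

Step 1 — Resonance: ω₀ = 1/√(LC) = 1/√(0.0506·4.7e-07) = 6484 rad/s.
Step 2 — f₀ = ω₀/(2π) = 1032 Hz.
Step 3 — Series Q: Q = ω₀L/R = 6484·0.0506/296 = 1.108.
Step 4 — Bandwidth: Δω = ω₀/Q = 5850 rad/s; BW = Δω/(2π) = 931 Hz.

(a) f₀ = 1032 Hz  (b) Q = 1.108  (c) BW = 931 Hz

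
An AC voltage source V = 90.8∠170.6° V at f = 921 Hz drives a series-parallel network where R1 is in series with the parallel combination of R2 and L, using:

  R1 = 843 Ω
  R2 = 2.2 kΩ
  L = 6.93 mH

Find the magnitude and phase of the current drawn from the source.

Step 1 — Angular frequency: ω = 2π·f = 2π·921 = 5787 rad/s.
Step 2 — Component impedances:
  R1: Z = R = 843 Ω
  R2: Z = R = 2200 Ω
  L: Z = jωL = j·5787·0.00693 = 0 + j40.1 Ω
Step 3 — Parallel branch: R2 || L = 1/(1/R2 + 1/L) = 0.7308 + j40.09 Ω.
Step 4 — Series with R1: Z_total = R1 + (R2 || L) = 843.7 + j40.09 Ω = 844.7∠2.7° Ω.
Step 5 — Source phasor: V = 90.8∠170.6° V = -89.58 + j14.83 V.
Step 6 — Ohm's law: I = V / Z_total = (-89.58 + j14.83) / (843.7 + j40.09) = -0.1051 + j0.02257 A.
Step 7 — Convert to polar: |I| = 0.1075 A, ∠I = 167.9°.

I = 0.1075∠167.9° A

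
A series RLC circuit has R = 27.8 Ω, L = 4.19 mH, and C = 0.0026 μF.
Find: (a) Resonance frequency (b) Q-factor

Step 1 — Resonance condition Im(Z)=0 gives ω₀ = 1/√(LC).
Step 2 — ω₀ = 1/√(0.00419·2.6e-09) = 3.03e+05 rad/s.
Step 3 — f₀ = ω₀/(2π) = 4.822e+04 Hz.
Step 4 — Series Q: Q = ω₀L/R = 3.03e+05·0.00419/27.8 = 45.66.

(a) f₀ = 4.822e+04 Hz  (b) Q = 45.66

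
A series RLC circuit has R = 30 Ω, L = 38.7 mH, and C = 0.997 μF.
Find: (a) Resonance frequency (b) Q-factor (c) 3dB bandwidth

Step 1 — Resonance condition Im(Z)=0 gives ω₀ = 1/√(LC).
Step 2 — ω₀ = 1/√(0.0387·9.97e-07) = 5091 rad/s.
Step 3 — f₀ = ω₀/(2π) = 810.2 Hz.
Step 4 — Series Q: Q = ω₀L/R = 5091·0.0387/30 = 6.567.
Step 5 — 3dB bandwidth: Δω = ω₀/Q = 775.2 rad/s; BW = Δω/(2π) = 123.4 Hz.

(a) f₀ = 810.2 Hz  (b) Q = 6.567  (c) BW = 123.4 Hz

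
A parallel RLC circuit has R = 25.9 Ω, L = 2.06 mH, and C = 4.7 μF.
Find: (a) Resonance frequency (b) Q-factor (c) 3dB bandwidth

Step 1 — Resonance: ω₀ = 1/√(LC) = 1/√(0.00206·4.7e-06) = 1.016e+04 rad/s.
Step 2 — f₀ = ω₀/(2π) = 1617 Hz.
Step 3 — Parallel Q: Q = R/(ω₀L) = 25.9/(1.016e+04·0.00206) = 1.237.
Step 4 — Bandwidth: Δω = ω₀/Q = 8215 rad/s; BW = Δω/(2π) = 1307 Hz.

(a) f₀ = 1617 Hz  (b) Q = 1.237  (c) BW = 1307 Hz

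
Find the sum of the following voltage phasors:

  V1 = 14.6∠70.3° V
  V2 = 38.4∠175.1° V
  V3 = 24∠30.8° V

Step 1 — Convert each phasor to rectangular form:
  V1 = 14.6·(cos(70.3°) + j·sin(70.3°)) = 4.922 + j13.75 V
  V2 = 38.4·(cos(175.1°) + j·sin(175.1°)) = -38.26 + j3.28 V
  V3 = 24·(cos(30.8°) + j·sin(30.8°)) = 20.62 + j12.29 V
Step 2 — Sum components: V_total = -12.72 + j29.31 V.
Step 3 — Convert to polar: |V_total| = 31.96 V, ∠V_total = 113.5°.

V_total = 31.96∠113.5° V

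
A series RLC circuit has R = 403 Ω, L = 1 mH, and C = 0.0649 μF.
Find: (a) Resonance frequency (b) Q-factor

Step 1 — Resonance condition Im(Z)=0 gives ω₀ = 1/√(LC).
Step 2 — ω₀ = 1/√(0.001·6.49e-08) = 1.241e+05 rad/s.
Step 3 — f₀ = ω₀/(2π) = 1.976e+04 Hz.
Step 4 — Series Q: Q = ω₀L/R = 1.241e+05·0.001/403 = 0.308.

(a) f₀ = 1.976e+04 Hz  (b) Q = 0.308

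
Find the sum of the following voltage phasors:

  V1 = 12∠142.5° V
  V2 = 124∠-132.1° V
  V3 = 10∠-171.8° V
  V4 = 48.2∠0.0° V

Step 1 — Convert each phasor to rectangular form:
  V1 = 12·(cos(142.5°) + j·sin(142.5°)) = -9.52 + j7.305 V
  V2 = 124·(cos(-132.1°) + j·sin(-132.1°)) = -83.13 - j92.01 V
  V3 = 10·(cos(-171.8°) + j·sin(-171.8°)) = -9.898 - j1.426 V
  V4 = 48.2·(cos(0.0°) + j·sin(0.0°)) = 48.2 V
Step 2 — Sum components: V_total = -54.35 - j86.13 V.
Step 3 — Convert to polar: |V_total| = 101.8 V, ∠V_total = -122.3°.

V_total = 101.8∠-122.3° V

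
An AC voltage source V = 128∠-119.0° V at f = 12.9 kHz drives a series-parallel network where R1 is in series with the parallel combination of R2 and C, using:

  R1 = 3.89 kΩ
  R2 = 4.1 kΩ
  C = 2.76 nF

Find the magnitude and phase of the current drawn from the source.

Step 1 — Angular frequency: ω = 2π·f = 2π·1.29e+04 = 8.105e+04 rad/s.
Step 2 — Component impedances:
  R1: Z = R = 3890 Ω
  R2: Z = R = 4100 Ω
  C: Z = 1/(jωC) = -j/(ω·C) = 0 - j4470 Ω
Step 3 — Parallel branch: R2 || C = 1/(1/R2 + 1/C) = 2227 - j2042 Ω.
Step 4 — Series with R1: Z_total = R1 + (R2 || C) = 6117 - j2042 Ω = 6449∠-18.5° Ω.
Step 5 — Source phasor: V = 128∠-119.0° V = -62.06 - j112 V.
Step 6 — Ohm's law: I = V / Z_total = (-62.06 - j112) / (6117 - j2042) = -0.003629 - j0.01951 A.
Step 7 — Convert to polar: |I| = 0.01985 A, ∠I = -100.5°.

I = 0.01985∠-100.5° A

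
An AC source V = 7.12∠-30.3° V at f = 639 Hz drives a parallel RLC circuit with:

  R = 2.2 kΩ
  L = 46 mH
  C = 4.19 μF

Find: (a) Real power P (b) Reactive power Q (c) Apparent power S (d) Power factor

Step 1 — Angular frequency: ω = 2π·f = 2π·639 = 4015 rad/s.
Step 2 — Component impedances:
  R: Z = R = 2200 Ω
  L: Z = jωL = j·4015·0.046 = 0 + j184.7 Ω
  C: Z = 1/(jωC) = -j/(ω·C) = 0 - j59.44 Ω
Step 3 — Parallel combination: 1/Z_total = 1/R + 1/L + 1/C; Z_total = 3.487 - j87.52 Ω = 87.59∠-87.7° Ω.
Step 4 — Source phasor: V = 7.12∠-30.3° V = 6.147 - j3.592 V.
Step 5 — Current: I = V / Z = 0.04377 + j0.0685 A = 0.08129∠57.4° A.
Step 6 — Complex power: S = V·I* = 0.02304 - j0.5783 VA.
Step 7 — Real power: P = Re(S) = 0.02304 W.
Step 8 — Reactive power: Q = Im(S) = -0.5783 VAR.
Step 9 — Apparent power: |S| = 0.5788 VA.
Step 10 — Power factor: PF = P/|S| = 0.03981 (leading).

(a) P = 0.02304 W  (b) Q = -0.5783 VAR  (c) S = 0.5788 VA  (d) PF = 0.03981 (leading)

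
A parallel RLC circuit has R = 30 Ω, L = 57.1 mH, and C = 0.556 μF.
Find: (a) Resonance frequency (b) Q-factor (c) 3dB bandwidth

Step 1 — Resonance: ω₀ = 1/√(LC) = 1/√(0.0571·5.56e-07) = 5612 rad/s.
Step 2 — f₀ = ω₀/(2π) = 893.2 Hz.
Step 3 — Parallel Q: Q = R/(ω₀L) = 30/(5612·0.0571) = 0.09361.
Step 4 — Bandwidth: Δω = ω₀/Q = 5.995e+04 rad/s; BW = Δω/(2π) = 9542 Hz.

(a) f₀ = 893.2 Hz  (b) Q = 0.09361  (c) BW = 9542 Hz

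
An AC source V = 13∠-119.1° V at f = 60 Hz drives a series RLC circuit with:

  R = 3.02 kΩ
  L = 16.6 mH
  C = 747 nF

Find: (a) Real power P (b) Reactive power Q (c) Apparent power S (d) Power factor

Step 1 — Angular frequency: ω = 2π·f = 2π·60 = 377 rad/s.
Step 2 — Component impedances:
  R: Z = R = 3020 Ω
  L: Z = jωL = j·377·0.0166 = 0 + j6.258 Ω
  C: Z = 1/(jωC) = -j/(ω·C) = 0 - j3551 Ω
Step 3 — Series combination: Z_total = R + L + C = 3020 - j3545 Ω = 4657∠-49.6° Ω.
Step 4 — Source phasor: V = 13∠-119.1° V = -6.322 - j11.36 V.
Step 5 — Current: I = V / Z = 0.0009763 - j0.002615 A = 0.002792∠-69.5° A.
Step 6 — Complex power: S = V·I* = 0.02354 - j0.02762 VA.
Step 7 — Real power: P = Re(S) = 0.02354 W.
Step 8 — Reactive power: Q = Im(S) = -0.02762 VAR.
Step 9 — Apparent power: |S| = 0.03629 VA.
Step 10 — Power factor: PF = P/|S| = 0.6485 (leading).

(a) P = 0.02354 W  (b) Q = -0.02762 VAR  (c) S = 0.03629 VA  (d) PF = 0.6485 (leading)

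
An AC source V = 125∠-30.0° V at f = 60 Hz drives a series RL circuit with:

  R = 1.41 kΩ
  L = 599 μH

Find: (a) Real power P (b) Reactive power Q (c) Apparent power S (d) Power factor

Step 1 — Angular frequency: ω = 2π·f = 2π·60 = 377 rad/s.
Step 2 — Component impedances:
  R: Z = R = 1410 Ω
  L: Z = jωL = j·377·0.000599 = 0 + j0.2258 Ω
Step 3 — Series combination: Z_total = R + L = 1410 + j0.2258 Ω = 1410∠0.0° Ω.
Step 4 — Source phasor: V = 125∠-30.0° V = 108.3 - j62.5 V.
Step 5 — Current: I = V / Z = 0.07677 - j0.04434 A = 0.08865∠-30.0° A.
Step 6 — Complex power: S = V·I* = 11.08 + j0.001775 VA.
Step 7 — Real power: P = Re(S) = 11.08 W.
Step 8 — Reactive power: Q = Im(S) = 0.001775 VAR.
Step 9 — Apparent power: |S| = 11.08 VA.
Step 10 — Power factor: PF = P/|S| = 1 (lagging).

(a) P = 11.08 W  (b) Q = 0.001775 VAR  (c) S = 11.08 VA  (d) PF = 1 (lagging)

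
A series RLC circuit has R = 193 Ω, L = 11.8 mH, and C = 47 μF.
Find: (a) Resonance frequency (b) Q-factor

Step 1 — Resonance condition Im(Z)=0 gives ω₀ = 1/√(LC).
Step 2 — ω₀ = 1/√(0.0118·4.7e-05) = 1343 rad/s.
Step 3 — f₀ = ω₀/(2π) = 213.7 Hz.
Step 4 — Series Q: Q = ω₀L/R = 1343·0.0118/193 = 0.0821.

(a) f₀ = 213.7 Hz  (b) Q = 0.0821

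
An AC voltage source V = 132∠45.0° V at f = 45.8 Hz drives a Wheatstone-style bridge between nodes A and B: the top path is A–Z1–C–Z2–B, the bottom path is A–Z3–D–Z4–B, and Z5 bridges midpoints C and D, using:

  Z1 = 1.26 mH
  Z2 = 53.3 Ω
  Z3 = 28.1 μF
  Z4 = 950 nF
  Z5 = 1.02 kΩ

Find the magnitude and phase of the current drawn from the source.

Step 1 — Angular frequency: ω = 2π·f = 2π·45.8 = 287.8 rad/s.
Step 2 — Component impedances:
  Z1: Z = jωL = j·287.8·0.00126 = 0 + j0.3626 Ω
  Z2: Z = R = 53.3 Ω
  Z3: Z = 1/(jωC) = -j/(ω·C) = 0 - j123.7 Ω
  Z4: Z = 1/(jωC) = -j/(ω·C) = 0 - j3658 Ω
  Z5: Z = R = 1020 Ω
Step 3 — Bridge requires nodal analysis (the Z5 bridge couples midpoints C and D, so the two paths cannot be reduced to a simple series/parallel combination). Setting node B to ground and injecting 1 A at node A, the 3-node admittance system at A, C, D solves to V_A = Z_AB = 53.3 - j0.3878 Ω = 53.3∠-0.4° Ω.
Step 4 — Source phasor: V = 132∠45.0° V = 93.34 + j93.34 V.
Step 5 — Ohm's law: I = V / Z_total = (93.34 + j93.34) / (53.3 - j0.3878) = 1.738 + j1.764 A.
Step 6 — Convert to polar: |I| = 2.477 A, ∠I = 45.4°.

I = 2.477∠45.4° A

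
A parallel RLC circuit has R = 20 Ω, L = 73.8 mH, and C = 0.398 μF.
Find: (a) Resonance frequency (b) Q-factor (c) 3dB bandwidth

Step 1 — Resonance: ω₀ = 1/√(LC) = 1/√(0.0738·3.98e-07) = 5835 rad/s.
Step 2 — f₀ = ω₀/(2π) = 928.6 Hz.
Step 3 — Parallel Q: Q = R/(ω₀L) = 20/(5835·0.0738) = 0.04645.
Step 4 — Bandwidth: Δω = ω₀/Q = 1.256e+05 rad/s; BW = Δω/(2π) = 1.999e+04 Hz.

(a) f₀ = 928.6 Hz  (b) Q = 0.04645  (c) BW = 1.999e+04 Hz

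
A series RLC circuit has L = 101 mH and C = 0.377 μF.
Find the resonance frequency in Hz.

Step 1 — Resonance condition Im(Z)=0 gives ω₀ = 1/√(LC).
Step 2 — ω₀ = 1/√(0.101·3.77e-07) = 5125 rad/s.
Step 3 — f₀ = ω₀/(2π) = 815.6 Hz.

f₀ = 815.6 Hz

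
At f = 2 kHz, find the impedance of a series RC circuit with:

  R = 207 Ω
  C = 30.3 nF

Step 1 — Angular frequency: ω = 2π·f = 2π·2000 = 1.257e+04 rad/s.
Step 2 — Component impedances:
  R: Z = R = 207 Ω
  C: Z = 1/(jωC) = -j/(ω·C) = 0 - j2626 Ω
Step 3 — Series combination: Z_total = R + C = 207 - j2626 Ω = 2634∠-85.5° Ω.

Z = 207 - j2626 Ω = 2634∠-85.5° Ω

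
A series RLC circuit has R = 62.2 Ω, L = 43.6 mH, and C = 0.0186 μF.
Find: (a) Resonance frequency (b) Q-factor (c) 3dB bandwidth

Step 1 — Resonance: ω₀ = 1/√(LC) = 1/√(0.0436·1.86e-08) = 3.512e+04 rad/s.
Step 2 — f₀ = ω₀/(2π) = 5589 Hz.
Step 3 — Series Q: Q = ω₀L/R = 3.512e+04·0.0436/62.2 = 24.61.
Step 4 — Bandwidth: Δω = ω₀/Q = 1427 rad/s; BW = Δω/(2π) = 227.1 Hz.

(a) f₀ = 5589 Hz  (b) Q = 24.61  (c) BW = 227.1 Hz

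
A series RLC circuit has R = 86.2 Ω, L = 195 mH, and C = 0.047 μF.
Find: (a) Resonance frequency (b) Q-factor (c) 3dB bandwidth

Step 1 — Resonance condition Im(Z)=0 gives ω₀ = 1/√(LC).
Step 2 — ω₀ = 1/√(0.195·4.7e-08) = 1.045e+04 rad/s.
Step 3 — f₀ = ω₀/(2π) = 1662 Hz.
Step 4 — Series Q: Q = ω₀L/R = 1.045e+04·0.195/86.2 = 23.63.
Step 5 — 3dB bandwidth: Δω = ω₀/Q = 442.1 rad/s; BW = Δω/(2π) = 70.35 Hz.

(a) f₀ = 1662 Hz  (b) Q = 23.63  (c) BW = 70.35 Hz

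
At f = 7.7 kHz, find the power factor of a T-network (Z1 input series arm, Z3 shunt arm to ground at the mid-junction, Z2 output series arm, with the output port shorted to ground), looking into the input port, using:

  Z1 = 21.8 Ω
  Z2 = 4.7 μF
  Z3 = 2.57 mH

Step 1 — Angular frequency: ω = 2π·f = 2π·7700 = 4.838e+04 rad/s.
Step 2 — Component impedances:
  Z1: Z = R = 21.8 Ω
  Z2: Z = 1/(jωC) = -j/(ω·C) = 0 - j4.398 Ω
  Z3: Z = jωL = j·4.838e+04·0.00257 = 0 + j124.3 Ω
Step 3 — With the output port shorted to ground, the output series arm Z2 runs from the junction to ground; the shunt arm Z3 also runs from the junction to ground. They appear in parallel: Z3 || Z2 = 0 - j4.559 Ω.
Step 4 — Series with input arm Z1: Z_in = Z1 + (Z3 || Z2) = 21.8 - j4.559 Ω = 22.27∠-11.8° Ω.
Step 5 — Power factor: PF = cos(φ) = Re(Z)/|Z| = 21.8/22.272 = 0.9788.
Step 6 — Type: Im(Z) = -4.559 ⇒ leading (phase φ = -11.8°).

PF = 0.9788 (leading, φ = -11.8°)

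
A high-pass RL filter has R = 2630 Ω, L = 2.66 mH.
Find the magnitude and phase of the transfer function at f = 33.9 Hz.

Step 1 — Angular frequency: ω = 2π·33.9 = 213 rad/s.
Step 2 — Transfer function: H(jω) = jωL/(R + jωL).
Step 3 — Numerator jωL = j·0.5666; denominator R + jωL = 2630 + j0.5666.
Step 4 — H = 4.641e-08 + j0.0002154.
Step 5 — Magnitude: |H| = 0.0002154 (-73.3 dB); phase: φ = 90.0°.

|H| = 0.0002154 (-73.3 dB), φ = 90.0°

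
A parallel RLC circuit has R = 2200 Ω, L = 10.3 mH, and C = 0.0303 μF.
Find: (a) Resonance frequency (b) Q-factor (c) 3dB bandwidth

Step 1 — Resonance: ω₀ = 1/√(LC) = 1/√(0.0103·3.03e-08) = 5.661e+04 rad/s.
Step 2 — f₀ = ω₀/(2π) = 9009 Hz.
Step 3 — Parallel Q: Q = R/(ω₀L) = 2200/(5.661e+04·0.0103) = 3.773.
Step 4 — Bandwidth: Δω = ω₀/Q = 1.5e+04 rad/s; BW = Δω/(2π) = 2388 Hz.

(a) f₀ = 9009 Hz  (b) Q = 3.773  (c) BW = 2388 Hz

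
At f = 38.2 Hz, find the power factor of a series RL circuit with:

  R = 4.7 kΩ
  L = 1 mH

Step 1 — Angular frequency: ω = 2π·f = 2π·38.2 = 240 rad/s.
Step 2 — Component impedances:
  R: Z = R = 4700 Ω
  L: Z = jωL = j·240·0.001 = 0 + j0.24 Ω
Step 3 — Series combination: Z_total = R + L = 4700 + j0.24 Ω = 4700∠0.0° Ω.
Step 4 — Power factor: PF = cos(φ) = Re(Z)/|Z| = 4700/4700 = 1.
Step 5 — Type: Im(Z) = 0.24 ⇒ lagging (phase φ = 0.0°).

PF = 1 (lagging, φ = 0.0°)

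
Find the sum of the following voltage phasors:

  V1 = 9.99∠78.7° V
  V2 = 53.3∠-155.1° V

Step 1 — Convert each phasor to rectangular form:
  V1 = 9.99·(cos(78.7°) + j·sin(78.7°)) = 1.958 + j9.796 V
  V2 = 53.3·(cos(-155.1°) + j·sin(-155.1°)) = -48.35 - j22.44 V
Step 2 — Sum components: V_total = -46.39 - j12.64 V.
Step 3 — Convert to polar: |V_total| = 48.08 V, ∠V_total = -164.8°.

V_total = 48.08∠-164.8° V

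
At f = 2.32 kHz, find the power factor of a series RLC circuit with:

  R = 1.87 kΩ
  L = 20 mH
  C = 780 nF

Step 1 — Angular frequency: ω = 2π·f = 2π·2320 = 1.458e+04 rad/s.
Step 2 — Component impedances:
  R: Z = R = 1870 Ω
  L: Z = jωL = j·1.458e+04·0.02 = 0 + j291.5 Ω
  C: Z = 1/(jωC) = -j/(ω·C) = 0 - j87.95 Ω
Step 3 — Series combination: Z_total = R + L + C = 1870 + j203.6 Ω = 1881∠6.2° Ω.
Step 4 — Power factor: PF = cos(φ) = Re(Z)/|Z| = 1870/1881.05 = 0.9941.
Step 5 — Type: Im(Z) = 203.6 ⇒ lagging (phase φ = 6.2°).

PF = 0.9941 (lagging, φ = 6.2°)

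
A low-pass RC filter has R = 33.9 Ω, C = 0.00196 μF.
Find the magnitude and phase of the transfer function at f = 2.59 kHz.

Step 1 — Angular frequency: ω = 2π·2590 = 1.627e+04 rad/s.
Step 2 — Transfer function: H(jω) = 1/(1 + jωRC).
Step 3 — Denominator: 1 + jωRC = 1 + j·1.627e+04·33.9·1.96e-09 = 1 + j0.001081.
Step 4 — H = 1 - j0.001081.
Step 5 — Magnitude: |H| = 1 (-0.0 dB); phase: φ = -0.1°.

|H| = 1 (-0.0 dB), φ = -0.1°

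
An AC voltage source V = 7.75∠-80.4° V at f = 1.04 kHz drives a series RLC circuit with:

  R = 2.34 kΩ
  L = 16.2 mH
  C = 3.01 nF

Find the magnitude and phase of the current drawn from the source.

Step 1 — Angular frequency: ω = 2π·f = 2π·1040 = 6535 rad/s.
Step 2 — Component impedances:
  R: Z = R = 2340 Ω
  L: Z = jωL = j·6535·0.0162 = 0 + j105.9 Ω
  C: Z = 1/(jωC) = -j/(ω·C) = 0 - j5.084e+04 Ω
Step 3 — Series combination: Z_total = R + L + C = 2340 - j5.074e+04 Ω = 5.079e+04∠-87.4° Ω.
Step 4 — Source phasor: V = 7.75∠-80.4° V = 1.292 - j7.641 V.
Step 5 — Ohm's law: I = V / Z_total = (1.292 - j7.641) / (2340 - j5.074e+04) = 0.0001515 + j1.849e-05 A.
Step 6 — Convert to polar: |I| = 0.0001526 A, ∠I = 7.0°.

I = 0.0001526∠7.0° A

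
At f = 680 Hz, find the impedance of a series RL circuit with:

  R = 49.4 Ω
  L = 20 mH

Step 1 — Angular frequency: ω = 2π·f = 2π·680 = 4273 rad/s.
Step 2 — Component impedances:
  R: Z = R = 49.4 Ω
  L: Z = jωL = j·4273·0.02 = 0 + j85.45 Ω
Step 3 — Series combination: Z_total = R + L = 49.4 + j85.45 Ω = 98.7∠60.0° Ω.

Z = 49.4 + j85.45 Ω = 98.7∠60.0° Ω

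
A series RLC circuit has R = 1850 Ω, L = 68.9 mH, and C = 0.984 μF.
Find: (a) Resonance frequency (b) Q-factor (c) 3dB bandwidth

Step 1 — Resonance: ω₀ = 1/√(LC) = 1/√(0.0689·9.84e-07) = 3841 rad/s.
Step 2 — f₀ = ω₀/(2π) = 611.2 Hz.
Step 3 — Series Q: Q = ω₀L/R = 3841·0.0689/1850 = 0.143.
Step 4 — Bandwidth: Δω = ω₀/Q = 2.685e+04 rad/s; BW = Δω/(2π) = 4273 Hz.

(a) f₀ = 611.2 Hz  (b) Q = 0.143  (c) BW = 4273 Hz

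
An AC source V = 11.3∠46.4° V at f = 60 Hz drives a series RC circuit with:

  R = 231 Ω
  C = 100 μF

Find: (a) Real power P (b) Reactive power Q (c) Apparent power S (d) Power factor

Step 1 — Angular frequency: ω = 2π·f = 2π·60 = 377 rad/s.
Step 2 — Component impedances:
  R: Z = R = 231 Ω
  C: Z = 1/(jωC) = -j/(ω·C) = 0 - j26.53 Ω
Step 3 — Series combination: Z_total = R + C = 231 - j26.53 Ω = 232.5∠-6.6° Ω.
Step 4 — Source phasor: V = 11.3∠46.4° V = 7.793 + j8.183 V.
Step 5 — Current: I = V / Z = 0.02928 + j0.03879 A = 0.0486∠53.0° A.
Step 6 — Complex power: S = V·I* = 0.5456 - j0.06265 VA.
Step 7 — Real power: P = Re(S) = 0.5456 W.
Step 8 — Reactive power: Q = Im(S) = -0.06265 VAR.
Step 9 — Apparent power: |S| = 0.5492 VA.
Step 10 — Power factor: PF = P/|S| = 0.9935 (leading).

(a) P = 0.5456 W  (b) Q = -0.06265 VAR  (c) S = 0.5492 VA  (d) PF = 0.9935 (leading)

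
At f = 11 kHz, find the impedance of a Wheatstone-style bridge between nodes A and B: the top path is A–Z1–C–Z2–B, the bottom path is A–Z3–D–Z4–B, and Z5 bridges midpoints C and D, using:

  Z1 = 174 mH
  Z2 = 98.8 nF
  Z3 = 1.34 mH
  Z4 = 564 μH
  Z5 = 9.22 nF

Step 1 — Angular frequency: ω = 2π·f = 2π·1.1e+04 = 6.912e+04 rad/s.
Step 2 — Component impedances:
  Z1: Z = jωL = j·6.912e+04·0.174 = 0 + j1.203e+04 Ω
  Z2: Z = 1/(jωC) = -j/(ω·C) = 0 - j146.4 Ω
  Z3: Z = jωL = j·6.912e+04·0.00134 = 0 + j92.61 Ω
  Z4: Z = jωL = j·6.912e+04·0.000564 = 0 + j38.98 Ω
  Z5: Z = 1/(jωC) = -j/(ω·C) = 0 - j1569 Ω
Step 3 — Bridge requires nodal analysis (the Z5 bridge couples midpoints C and D, so the two paths cannot be reduced to a simple series/parallel combination). Setting node B to ground and injecting 1 A at node A, the 3-node admittance system at A, C, D solves to V_A = Z_AB = 0 + j131.1 Ω = 131.1∠90.0° Ω.

Z = 0 + j131.1 Ω = 131.1∠90.0° Ω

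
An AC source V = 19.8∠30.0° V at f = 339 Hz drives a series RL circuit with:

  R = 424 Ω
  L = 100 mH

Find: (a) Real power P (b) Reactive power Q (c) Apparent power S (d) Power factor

Step 1 — Angular frequency: ω = 2π·f = 2π·339 = 2130 rad/s.
Step 2 — Component impedances:
  R: Z = R = 424 Ω
  L: Z = jωL = j·2130·0.1 = 0 + j213 Ω
Step 3 — Series combination: Z_total = R + L = 424 + j213 Ω = 474.5∠26.7° Ω.
Step 4 — Source phasor: V = 19.8∠30.0° V = 17.15 + j9.9 V.
Step 5 — Current: I = V / Z = 0.04166 + j0.002422 A = 0.04173∠3.3° A.
Step 6 — Complex power: S = V·I* = 0.7383 + j0.3709 VA.
Step 7 — Real power: P = Re(S) = 0.7383 W.
Step 8 — Reactive power: Q = Im(S) = 0.3709 VAR.
Step 9 — Apparent power: |S| = 0.8262 VA.
Step 10 — Power factor: PF = P/|S| = 0.8936 (lagging).

(a) P = 0.7383 W  (b) Q = 0.3709 VAR  (c) S = 0.8262 VA  (d) PF = 0.8936 (lagging)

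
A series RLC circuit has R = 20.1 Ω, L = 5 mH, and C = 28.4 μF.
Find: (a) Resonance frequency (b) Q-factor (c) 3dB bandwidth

Step 1 — Resonance condition Im(Z)=0 gives ω₀ = 1/√(LC).
Step 2 — ω₀ = 1/√(0.005·2.84e-05) = 2654 rad/s.
Step 3 — f₀ = ω₀/(2π) = 422.4 Hz.
Step 4 — Series Q: Q = ω₀L/R = 2654·0.005/20.1 = 0.6601.
Step 5 — 3dB bandwidth: Δω = ω₀/Q = 4020 rad/s; BW = Δω/(2π) = 639.8 Hz.

(a) f₀ = 422.4 Hz  (b) Q = 0.6601  (c) BW = 639.8 Hz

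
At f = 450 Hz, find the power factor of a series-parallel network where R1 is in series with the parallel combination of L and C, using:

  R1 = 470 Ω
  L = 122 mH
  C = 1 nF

Step 1 — Angular frequency: ω = 2π·f = 2π·450 = 2827 rad/s.
Step 2 — Component impedances:
  R1: Z = R = 470 Ω
  L: Z = jωL = j·2827·0.122 = 0 + j344.9 Ω
  C: Z = 1/(jωC) = -j/(ω·C) = 0 - j3.537e+05 Ω
Step 3 — Parallel branch: L || C = 1/(1/L + 1/C) = 0 + j345.3 Ω.
Step 4 — Series with R1: Z_total = R1 + (L || C) = 470 + j345.3 Ω = 583.2∠36.3° Ω.
Step 5 — Power factor: PF = cos(φ) = Re(Z)/|Z| = 470/583.2 = 0.8059.
Step 6 — Type: Im(Z) = 345.3 ⇒ lagging (phase φ = 36.3°).

PF = 0.8059 (lagging, φ = 36.3°)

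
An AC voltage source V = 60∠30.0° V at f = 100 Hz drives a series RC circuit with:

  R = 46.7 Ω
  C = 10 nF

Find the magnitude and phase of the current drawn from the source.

Step 1 — Angular frequency: ω = 2π·f = 2π·100 = 628.3 rad/s.
Step 2 — Component impedances:
  R: Z = R = 46.7 Ω
  C: Z = 1/(jωC) = -j/(ω·C) = 0 - j1.592e+05 Ω
Step 3 — Series combination: Z_total = R + C = 46.7 - j1.592e+05 Ω = 1.592e+05∠-90.0° Ω.
Step 4 — Source phasor: V = 60∠30.0° V = 51.96 + j30 V.
Step 5 — Ohm's law: I = V / Z_total = (51.96 + j30) / (46.7 - j1.592e+05) = -0.0001884 + j0.0003265 A.
Step 6 — Convert to polar: |I| = 0.000377 A, ∠I = 120.0°.

I = 0.000377∠120.0° A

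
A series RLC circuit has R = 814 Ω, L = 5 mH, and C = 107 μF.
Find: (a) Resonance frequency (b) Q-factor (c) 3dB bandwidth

Step 1 — Resonance: ω₀ = 1/√(LC) = 1/√(0.005·0.000107) = 1367 rad/s.
Step 2 — f₀ = ω₀/(2π) = 217.6 Hz.
Step 3 — Series Q: Q = ω₀L/R = 1367·0.005/814 = 0.008398.
Step 4 — Bandwidth: Δω = ω₀/Q = 1.628e+05 rad/s; BW = Δω/(2π) = 2.591e+04 Hz.

(a) f₀ = 217.6 Hz  (b) Q = 0.008398  (c) BW = 2.591e+04 Hz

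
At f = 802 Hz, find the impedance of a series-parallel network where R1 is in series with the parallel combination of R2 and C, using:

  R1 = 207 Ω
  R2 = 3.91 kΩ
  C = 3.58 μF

Step 1 — Angular frequency: ω = 2π·f = 2π·802 = 5039 rad/s.
Step 2 — Component impedances:
  R1: Z = R = 207 Ω
  R2: Z = R = 3910 Ω
  C: Z = 1/(jωC) = -j/(ω·C) = 0 - j55.43 Ω
Step 3 — Parallel branch: R2 || C = 1/(1/R2 + 1/C) = 0.7857 - j55.42 Ω.
Step 4 — Series with R1: Z_total = R1 + (R2 || C) = 207.8 - j55.42 Ω = 215∠-14.9° Ω.

Z = 207.8 - j55.42 Ω = 215∠-14.9° Ω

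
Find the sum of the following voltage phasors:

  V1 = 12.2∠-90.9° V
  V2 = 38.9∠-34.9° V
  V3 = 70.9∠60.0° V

Step 1 — Convert each phasor to rectangular form:
  V1 = 12.2·(cos(-90.9°) + j·sin(-90.9°)) = -0.1916 - j12.2 V
  V2 = 38.9·(cos(-34.9°) + j·sin(-34.9°)) = 31.9 - j22.26 V
  V3 = 70.9·(cos(60.0°) + j·sin(60.0°)) = 35.45 + j61.4 V
Step 2 — Sum components: V_total = 67.16 + j26.95 V.
Step 3 — Convert to polar: |V_total| = 72.37 V, ∠V_total = 21.9°.

V_total = 72.37∠21.9° V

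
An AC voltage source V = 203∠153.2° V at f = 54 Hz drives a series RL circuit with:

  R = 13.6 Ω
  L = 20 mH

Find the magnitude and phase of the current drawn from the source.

Step 1 — Angular frequency: ω = 2π·f = 2π·54 = 339.3 rad/s.
Step 2 — Component impedances:
  R: Z = R = 13.6 Ω
  L: Z = jωL = j·339.3·0.02 = 0 + j6.786 Ω
Step 3 — Series combination: Z_total = R + L = 13.6 + j6.786 Ω = 15.2∠26.5° Ω.
Step 4 — Source phasor: V = 203∠153.2° V = -181.2 + j91.53 V.
Step 5 — Ohm's law: I = V / Z_total = (-181.2 + j91.53) / (13.6 + j6.786) = -7.979 + j10.71 A.
Step 6 — Convert to polar: |I| = 13.36 A, ∠I = 126.7°.

I = 13.36∠126.7° A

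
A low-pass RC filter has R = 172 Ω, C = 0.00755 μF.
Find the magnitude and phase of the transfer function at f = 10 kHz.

Step 1 — Angular frequency: ω = 2π·1e+04 = 6.283e+04 rad/s.
Step 2 — Transfer function: H(jω) = 1/(1 + jωRC).
Step 3 — Denominator: 1 + jωRC = 1 + j·6.283e+04·172·7.55e-09 = 1 + j0.08159.
Step 4 — H = 0.9934 - j0.08105.
Step 5 — Magnitude: |H| = 0.9967 (-0.0 dB); phase: φ = -4.7°.

|H| = 0.9967 (-0.0 dB), φ = -4.7°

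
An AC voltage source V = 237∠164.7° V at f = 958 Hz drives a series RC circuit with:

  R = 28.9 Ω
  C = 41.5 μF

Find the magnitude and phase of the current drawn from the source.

Step 1 — Angular frequency: ω = 2π·f = 2π·958 = 6019 rad/s.
Step 2 — Component impedances:
  R: Z = R = 28.9 Ω
  C: Z = 1/(jωC) = -j/(ω·C) = 0 - j4.003 Ω
Step 3 — Series combination: Z_total = R + C = 28.9 - j4.003 Ω = 29.18∠-7.9° Ω.
Step 4 — Source phasor: V = 237∠164.7° V = -228.6 + j62.54 V.
Step 5 — Ohm's law: I = V / Z_total = (-228.6 + j62.54) / (28.9 - j4.003) = -8.055 + j1.048 A.
Step 6 — Convert to polar: |I| = 8.123 A, ∠I = 172.6°.

I = 8.123∠172.6° A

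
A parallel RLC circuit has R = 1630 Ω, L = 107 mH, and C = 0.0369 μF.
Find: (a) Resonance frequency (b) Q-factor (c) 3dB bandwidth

Step 1 — Resonance: ω₀ = 1/√(LC) = 1/√(0.107·3.69e-08) = 1.591e+04 rad/s.
Step 2 — f₀ = ω₀/(2π) = 2533 Hz.
Step 3 — Parallel Q: Q = R/(ω₀L) = 1630/(1.591e+04·0.107) = 0.9572.
Step 4 — Bandwidth: Δω = ω₀/Q = 1.663e+04 rad/s; BW = Δω/(2π) = 2646 Hz.

(a) f₀ = 2533 Hz  (b) Q = 0.9572  (c) BW = 2646 Hz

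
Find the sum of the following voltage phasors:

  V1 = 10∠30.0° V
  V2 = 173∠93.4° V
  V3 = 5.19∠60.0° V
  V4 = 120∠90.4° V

Step 1 — Convert each phasor to rectangular form:
  V1 = 10·(cos(30.0°) + j·sin(30.0°)) = 8.66 + j5 V
  V2 = 173·(cos(93.4°) + j·sin(93.4°)) = -10.26 + j172.7 V
  V3 = 5.19·(cos(60.0°) + j·sin(60.0°)) = 2.595 + j4.495 V
  V4 = 120·(cos(90.4°) + j·sin(90.4°)) = -0.8378 + j120 V
Step 2 — Sum components: V_total = 0.1575 + j302.2 V.
Step 3 — Convert to polar: |V_total| = 302.2 V, ∠V_total = 90.0°.

V_total = 302.2∠90.0° V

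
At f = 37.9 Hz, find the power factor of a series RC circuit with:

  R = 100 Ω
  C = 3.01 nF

Step 1 — Angular frequency: ω = 2π·f = 2π·37.9 = 238.1 rad/s.
Step 2 — Component impedances:
  R: Z = R = 100 Ω
  C: Z = 1/(jωC) = -j/(ω·C) = 0 - j1.395e+06 Ω
Step 3 — Series combination: Z_total = R + C = 100 - j1.395e+06 Ω = 1.395e+06∠-90.0° Ω.
Step 4 — Power factor: PF = cos(φ) = Re(Z)/|Z| = 100/1.395e+06 = 7.168e-05.
Step 5 — Type: Im(Z) = -1.395e+06 ⇒ leading (phase φ = -90.0°).

PF = 7.168e-05 (leading, φ = -90.0°)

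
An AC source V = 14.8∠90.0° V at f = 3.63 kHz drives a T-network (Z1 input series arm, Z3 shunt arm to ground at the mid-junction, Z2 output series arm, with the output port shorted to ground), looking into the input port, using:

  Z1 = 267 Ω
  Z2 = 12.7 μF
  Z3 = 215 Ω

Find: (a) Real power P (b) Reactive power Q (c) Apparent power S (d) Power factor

Step 1 — Angular frequency: ω = 2π·f = 2π·3630 = 2.281e+04 rad/s.
Step 2 — Component impedances:
  Z1: Z = R = 267 Ω
  Z2: Z = 1/(jωC) = -j/(ω·C) = 0 - j3.452 Ω
  Z3: Z = R = 215 Ω
Step 3 — With the output port shorted to ground, the output series arm Z2 runs from the junction to ground; the shunt arm Z3 also runs from the junction to ground. They appear in parallel: Z3 || Z2 = 0.05542 - j3.451 Ω.
Step 4 — Series with input arm Z1: Z_in = Z1 + (Z3 || Z2) = 267.1 - j3.451 Ω = 267.1∠-0.7° Ω.
Step 5 — Source phasor: V = 14.8∠90.0° V = 0 + j14.8 V.
Step 6 — Current: I = V / Z = -0.0007161 + j0.05541 A = 0.05541∠90.7° A.
Step 7 — Complex power: S = V·I* = 0.8201 - j0.0106 VA.
Step 8 — Real power: P = Re(S) = 0.8201 W.
Step 9 — Reactive power: Q = Im(S) = -0.0106 VAR.
Step 10 — Apparent power: |S| = 0.8201 VA.
Step 11 — Power factor: PF = P/|S| = 0.9999 (leading).

(a) P = 0.8201 W  (b) Q = -0.0106 VAR  (c) S = 0.8201 VA  (d) PF = 0.9999 (leading)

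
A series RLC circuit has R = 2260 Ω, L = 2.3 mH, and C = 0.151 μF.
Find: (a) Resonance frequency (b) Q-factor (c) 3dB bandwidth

Step 1 — Resonance: ω₀ = 1/√(LC) = 1/√(0.0023·1.51e-07) = 5.366e+04 rad/s.
Step 2 — f₀ = ω₀/(2π) = 8540 Hz.
Step 3 — Series Q: Q = ω₀L/R = 5.366e+04·0.0023/2260 = 0.05461.
Step 4 — Bandwidth: Δω = ω₀/Q = 9.826e+05 rad/s; BW = Δω/(2π) = 1.564e+05 Hz.

(a) f₀ = 8540 Hz  (b) Q = 0.05461  (c) BW = 1.564e+05 Hz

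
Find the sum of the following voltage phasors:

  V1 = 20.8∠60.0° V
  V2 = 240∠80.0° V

Step 1 — Convert each phasor to rectangular form:
  V1 = 20.8·(cos(60.0°) + j·sin(60.0°)) = 10.4 + j18.01 V
  V2 = 240·(cos(80.0°) + j·sin(80.0°)) = 41.68 + j236.4 V
Step 2 — Sum components: V_total = 52.08 + j254.4 V.
Step 3 — Convert to polar: |V_total| = 259.6 V, ∠V_total = 78.4°.

V_total = 259.6∠78.4° V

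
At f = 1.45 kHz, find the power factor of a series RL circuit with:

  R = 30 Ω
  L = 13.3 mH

Step 1 — Angular frequency: ω = 2π·f = 2π·1450 = 9111 rad/s.
Step 2 — Component impedances:
  R: Z = R = 30 Ω
  L: Z = jωL = j·9111·0.0133 = 0 + j121.2 Ω
Step 3 — Series combination: Z_total = R + L = 30 + j121.2 Ω = 124.8∠76.1° Ω.
Step 4 — Power factor: PF = cos(φ) = Re(Z)/|Z| = 30/124.83 = 0.2403.
Step 5 — Type: Im(Z) = 121.2 ⇒ lagging (phase φ = 76.1°).

PF = 0.2403 (lagging, φ = 76.1°)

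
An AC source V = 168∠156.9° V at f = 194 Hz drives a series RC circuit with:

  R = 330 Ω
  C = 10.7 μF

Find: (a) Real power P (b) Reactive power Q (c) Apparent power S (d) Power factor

Step 1 — Angular frequency: ω = 2π·f = 2π·194 = 1219 rad/s.
Step 2 — Component impedances:
  R: Z = R = 330 Ω
  C: Z = 1/(jωC) = -j/(ω·C) = 0 - j76.67 Ω
Step 3 — Series combination: Z_total = R + C = 330 - j76.67 Ω = 338.8∠-13.1° Ω.
Step 4 — Source phasor: V = 168∠156.9° V = -154.5 + j65.91 V.
Step 5 — Current: I = V / Z = -0.4883 + j0.08628 A = 0.4959∠170.0° A.
Step 6 — Complex power: S = V·I* = 81.15 - j18.85 VA.
Step 7 — Real power: P = Re(S) = 81.15 W.
Step 8 — Reactive power: Q = Im(S) = -18.85 VAR.
Step 9 — Apparent power: |S| = 83.31 VA.
Step 10 — Power factor: PF = P/|S| = 0.9741 (leading).

(a) P = 81.15 W  (b) Q = -18.85 VAR  (c) S = 83.31 VA  (d) PF = 0.9741 (leading)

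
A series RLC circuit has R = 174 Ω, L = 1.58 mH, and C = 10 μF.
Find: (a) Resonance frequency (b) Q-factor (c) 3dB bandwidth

Step 1 — Resonance condition Im(Z)=0 gives ω₀ = 1/√(LC).
Step 2 — ω₀ = 1/√(0.00158·1e-05) = 7956 rad/s.
Step 3 — f₀ = ω₀/(2π) = 1266 Hz.
Step 4 — Series Q: Q = ω₀L/R = 7956·0.00158/174 = 0.07224.
Step 5 — 3dB bandwidth: Δω = ω₀/Q = 1.101e+05 rad/s; BW = Δω/(2π) = 1.753e+04 Hz.

(a) f₀ = 1266 Hz  (b) Q = 0.07224  (c) BW = 1.753e+04 Hz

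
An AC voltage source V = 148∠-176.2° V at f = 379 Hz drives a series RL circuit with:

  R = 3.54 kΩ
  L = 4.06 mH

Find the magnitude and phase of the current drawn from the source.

Step 1 — Angular frequency: ω = 2π·f = 2π·379 = 2381 rad/s.
Step 2 — Component impedances:
  R: Z = R = 3540 Ω
  L: Z = jωL = j·2381·0.00406 = 0 + j9.668 Ω
Step 3 — Series combination: Z_total = R + L = 3540 + j9.668 Ω = 3540∠0.2° Ω.
Step 4 — Source phasor: V = 148∠-176.2° V = -147.7 - j9.809 V.
Step 5 — Ohm's law: I = V / Z_total = (-147.7 - j9.809) / (3540 + j9.668) = -0.04172 - j0.002657 A.
Step 6 — Convert to polar: |I| = 0.04181 A, ∠I = -176.4°.

I = 0.04181∠-176.4° A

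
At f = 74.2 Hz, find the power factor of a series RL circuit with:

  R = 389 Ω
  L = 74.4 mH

Step 1 — Angular frequency: ω = 2π·f = 2π·74.2 = 466.2 rad/s.
Step 2 — Component impedances:
  R: Z = R = 389 Ω
  L: Z = jωL = j·466.2·0.0744 = 0 + j34.69 Ω
Step 3 — Series combination: Z_total = R + L = 389 + j34.69 Ω = 390.5∠5.1° Ω.
Step 4 — Power factor: PF = cos(φ) = Re(Z)/|Z| = 389/390.543 = 0.996.
Step 5 — Type: Im(Z) = 34.69 ⇒ lagging (phase φ = 5.1°).

PF = 0.996 (lagging, φ = 5.1°)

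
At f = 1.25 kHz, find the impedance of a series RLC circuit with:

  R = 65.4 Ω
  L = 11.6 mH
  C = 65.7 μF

Step 1 — Angular frequency: ω = 2π·f = 2π·1250 = 7854 rad/s.
Step 2 — Component impedances:
  R: Z = R = 65.4 Ω
  L: Z = jωL = j·7854·0.0116 = 0 + j91.11 Ω
  C: Z = 1/(jωC) = -j/(ω·C) = 0 - j1.938 Ω
Step 3 — Series combination: Z_total = R + L + C = 65.4 + j89.17 Ω = 110.6∠53.7° Ω.

Z = 65.4 + j89.17 Ω = 110.6∠53.7° Ω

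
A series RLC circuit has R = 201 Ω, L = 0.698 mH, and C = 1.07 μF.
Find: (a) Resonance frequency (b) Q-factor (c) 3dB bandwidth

Step 1 — Resonance condition Im(Z)=0 gives ω₀ = 1/√(LC).
Step 2 — ω₀ = 1/√(0.000698·1.07e-06) = 3.659e+04 rad/s.
Step 3 — f₀ = ω₀/(2π) = 5824 Hz.
Step 4 — Series Q: Q = ω₀L/R = 3.659e+04·0.000698/201 = 0.1271.
Step 5 — 3dB bandwidth: Δω = ω₀/Q = 2.88e+05 rad/s; BW = Δω/(2π) = 4.583e+04 Hz.

(a) f₀ = 5824 Hz  (b) Q = 0.1271  (c) BW = 4.583e+04 Hz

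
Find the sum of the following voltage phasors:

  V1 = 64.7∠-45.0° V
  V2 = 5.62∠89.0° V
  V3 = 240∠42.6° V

Step 1 — Convert each phasor to rectangular form:
  V1 = 64.7·(cos(-45.0°) + j·sin(-45.0°)) = 45.75 - j45.75 V
  V2 = 5.62·(cos(89.0°) + j·sin(89.0°)) = 0.09808 + j5.619 V
  V3 = 240·(cos(42.6°) + j·sin(42.6°)) = 176.7 + j162.5 V
Step 2 — Sum components: V_total = 222.5 + j122.3 V.
Step 3 — Convert to polar: |V_total| = 253.9 V, ∠V_total = 28.8°.

V_total = 253.9∠28.8° V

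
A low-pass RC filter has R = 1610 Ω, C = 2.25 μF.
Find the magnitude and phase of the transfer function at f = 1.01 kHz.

Step 1 — Angular frequency: ω = 2π·1010 = 6346 rad/s.
Step 2 — Transfer function: H(jω) = 1/(1 + jωRC).
Step 3 — Denominator: 1 + jωRC = 1 + j·6346·1610·2.25e-06 = 1 + j22.99.
Step 4 — H = 0.001889 - j0.04342.
Step 5 — Magnitude: |H| = 0.04346 (-27.2 dB); phase: φ = -87.5°.

|H| = 0.04346 (-27.2 dB), φ = -87.5°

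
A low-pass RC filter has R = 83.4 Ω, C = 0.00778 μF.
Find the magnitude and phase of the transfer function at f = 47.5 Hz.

Step 1 — Angular frequency: ω = 2π·47.5 = 298.5 rad/s.
Step 2 — Transfer function: H(jω) = 1/(1 + jωRC).
Step 3 — Denominator: 1 + jωRC = 1 + j·298.5·83.4·7.78e-09 = 1 + j0.0001937.
Step 4 — H = 1 - j0.0001937.
Step 5 — Magnitude: |H| = 1 (-0.0 dB); phase: φ = -0.0°.

|H| = 1 (-0.0 dB), φ = -0.0°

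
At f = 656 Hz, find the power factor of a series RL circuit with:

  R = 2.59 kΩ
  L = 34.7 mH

Step 1 — Angular frequency: ω = 2π·f = 2π·656 = 4122 rad/s.
Step 2 — Component impedances:
  R: Z = R = 2590 Ω
  L: Z = jωL = j·4122·0.0347 = 0 + j143 Ω
Step 3 — Series combination: Z_total = R + L = 2590 + j143 Ω = 2594∠3.2° Ω.
Step 4 — Power factor: PF = cos(φ) = Re(Z)/|Z| = 2590/2594 = 0.9985.
Step 5 — Type: Im(Z) = 143 ⇒ lagging (phase φ = 3.2°).

PF = 0.9985 (lagging, φ = 3.2°)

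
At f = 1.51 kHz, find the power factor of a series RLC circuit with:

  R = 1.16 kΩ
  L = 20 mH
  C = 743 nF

Step 1 — Angular frequency: ω = 2π·f = 2π·1510 = 9488 rad/s.
Step 2 — Component impedances:
  R: Z = R = 1160 Ω
  L: Z = jωL = j·9488·0.02 = 0 + j189.8 Ω
  C: Z = 1/(jωC) = -j/(ω·C) = 0 - j141.9 Ω
Step 3 — Series combination: Z_total = R + L + C = 1160 + j47.89 Ω = 1161∠2.4° Ω.
Step 4 — Power factor: PF = cos(φ) = Re(Z)/|Z| = 1160/1161 = 0.9991.
Step 5 — Type: Im(Z) = 47.89 ⇒ lagging (phase φ = 2.4°).

PF = 0.9991 (lagging, φ = 2.4°)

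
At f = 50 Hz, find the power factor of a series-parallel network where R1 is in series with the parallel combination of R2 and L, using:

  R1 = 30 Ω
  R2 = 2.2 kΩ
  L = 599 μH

Step 1 — Angular frequency: ω = 2π·f = 2π·50 = 314.2 rad/s.
Step 2 — Component impedances:
  R1: Z = R = 30 Ω
  R2: Z = R = 2200 Ω
  L: Z = jωL = j·314.2·0.000599 = 0 + j0.1882 Ω
Step 3 — Parallel branch: R2 || L = 1/(1/R2 + 1/L) = 1.61e-05 + j0.1882 Ω.
Step 4 — Series with R1: Z_total = R1 + (R2 || L) = 30 + j0.1882 Ω = 30∠0.4° Ω.
Step 5 — Power factor: PF = cos(φ) = Re(Z)/|Z| = 30/30 = 1.
Step 6 — Type: Im(Z) = 0.1882 ⇒ lagging (phase φ = 0.4°).

PF = 1 (lagging, φ = 0.4°)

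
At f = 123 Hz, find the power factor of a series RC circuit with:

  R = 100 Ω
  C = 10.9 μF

Step 1 — Angular frequency: ω = 2π·f = 2π·123 = 772.8 rad/s.
Step 2 — Component impedances:
  R: Z = R = 100 Ω
  C: Z = 1/(jωC) = -j/(ω·C) = 0 - j118.7 Ω
Step 3 — Series combination: Z_total = R + C = 100 - j118.7 Ω = 155.2∠-49.9° Ω.
Step 4 — Power factor: PF = cos(φ) = Re(Z)/|Z| = 100/155.2 = 0.6443.
Step 5 — Type: Im(Z) = -118.7 ⇒ leading (phase φ = -49.9°).

PF = 0.6443 (leading, φ = -49.9°)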